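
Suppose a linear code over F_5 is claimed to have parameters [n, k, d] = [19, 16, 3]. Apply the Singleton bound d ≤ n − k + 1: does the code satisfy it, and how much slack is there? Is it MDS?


Singleton RHS = n − k + 1 = 4, slack = 1, bound satisfied, not MDS.

Singleton bound: d ≤ n − k + 1.
Here n = 19, k = 16, so n − k + 1 = 4.
Given d = 3, check d ≤ 4: YES.
Slack = (n − k + 1) − d = 1.
The code is NOT MDS (slack = 1 > 0).
Description: the claimed parameters are [19, 16, 3]_5; such a code would be non-MDS.


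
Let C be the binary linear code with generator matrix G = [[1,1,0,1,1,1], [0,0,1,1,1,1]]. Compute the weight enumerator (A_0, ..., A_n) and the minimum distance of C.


Weight distribution: A_0 = 1, A_3 = 1, A_4 = 1, A_5 = 1. Minimum distance d = 3.

Enumerate all 2^2 = 4 messages m ∈ F_2^2.
For each, compute codeword c = mG in F_2^6, then tally its weight.
  m = 00 → c = 000000, weight = 0.
  m = 10 → c = 110111, weight = 5.
  m = 01 → c = 001111, weight = 4.
  m = 11 → c = 111000, weight = 3.
Tally weights:
  weight 0: 1 codewords.
  weight 3: 1 codewords.
  weight 4: 1 codewords.
  weight 5: 1 codewords.
Minimum distance d = smallest w > 0 with A_w > 0 = 3.
Sanity: Σ A_w = 4 = 2^2 = 4 ✓.


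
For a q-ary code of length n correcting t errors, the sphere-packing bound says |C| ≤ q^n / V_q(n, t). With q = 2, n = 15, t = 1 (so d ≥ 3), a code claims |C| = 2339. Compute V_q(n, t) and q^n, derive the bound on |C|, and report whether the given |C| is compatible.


V_q(n, t) = 16, q^n = 32768, Hamming bound = 2048, |C| = 2339 > bound (violated).

Step 1: Compute V_q(n, t) = Σ_{j=0}^1 C(n, j) (q−1)^j.
  j = 0: C(15,0)·(1)^0 = 1·1 = 1.
  j = 1: C(15,1)·(1)^1 = 15·1 = 15.
  V_q(n, t) = 1 + 15 = 16.
Step 2: q^n = 2^15 = 32768.
Step 3: Hamming bound ⌊q^n / V_q(n,t)⌋ = ⌊32768/16⌋ = 2048.
Step 4: Compare |C| = 2339 to 2048: violated.
The claimed |C| lies above the Hamming bound, so no 2-ary code of length 15 with d ≥ 3 can have 2339 codewords.


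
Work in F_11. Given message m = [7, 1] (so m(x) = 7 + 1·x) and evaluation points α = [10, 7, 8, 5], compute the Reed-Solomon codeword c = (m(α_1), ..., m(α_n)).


c = [6, 3, 4, 1]

Message polynomial: m(x) = 7 + 1·x (mod 11).
For each evaluation point α_i, compute m(α_i) mod 11:
  α_1 = 10: Horner steps 1 → 6, so m(10) = 6.
  α_2 = 7: Horner steps 1 → 3, so m(7) = 3.
  α_3 = 8: Horner steps 1 → 4, so m(8) = 4.
  α_4 = 5: Horner steps 1 → 1, so m(5) = 1.
Codeword c = [6, 3, 4, 1] ∈ F_11^4.


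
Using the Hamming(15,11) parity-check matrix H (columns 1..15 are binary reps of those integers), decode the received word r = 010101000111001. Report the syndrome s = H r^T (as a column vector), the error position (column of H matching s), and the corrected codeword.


s = (0, 0, 1, 0)^T, error position = 2, corrected codeword c = 000101000111001

Compute s = H r^T mod 2 one row at a time:
  s_1 = 0 + 0 + 1 + 1 + 1 + 0 + 0 + 1 = 4 ≡ 0 (mod 2).
  s_2 = 1 + 0 + 1 + 0 + 1 + 0 + 0 + 1 = 4 ≡ 0 (mod 2).
  s_3 = 1 + 0 + 1 + 0 + 1 + 1 + 0 + 1 = 5 ≡ 1 (mod 2).
  s_4 = 0 + 0 + 0 + 0 + 0 + 1 + 0 + 1 = 2 ≡ 0 (mod 2).
s = (0, 0, 1, 0)^T — this equals column 2 of H (binary 0010), so error is at position 2.
Correct: flip bit 2 of r = 010101000111001 to get c = 000101000111001.


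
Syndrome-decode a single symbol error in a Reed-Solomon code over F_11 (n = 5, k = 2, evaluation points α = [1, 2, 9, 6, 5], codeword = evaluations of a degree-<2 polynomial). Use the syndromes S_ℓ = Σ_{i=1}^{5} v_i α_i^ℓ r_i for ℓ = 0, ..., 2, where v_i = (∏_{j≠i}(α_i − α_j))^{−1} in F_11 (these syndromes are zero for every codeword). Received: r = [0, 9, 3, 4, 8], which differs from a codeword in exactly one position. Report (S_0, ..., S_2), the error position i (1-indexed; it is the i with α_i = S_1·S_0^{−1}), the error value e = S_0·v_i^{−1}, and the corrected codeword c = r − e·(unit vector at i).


S = (7, 7, 7), error at position 1, error magnitude e = 9, c = [2, 9, 3, 4, 8].

Step 1: column multipliers v_i = (∏_{j≠i}(α_i − α_j))^{−1} mod 11.
  i = 1 (α = 1): (1−2)(1−9)(1−6)(1−5) = (−1)·(−8)·(−5)·(−4) = 160 ≡ 6, so v_1 = 6^{−1} = 2 (mod 11).
  i = 2 (α = 2): (2−1)(2−9)(2−6)(2−5) = 1·(−7)·(−4)·(−3) = −84 ≡ 4, so v_2 = 4^{−1} = 3 (mod 11).
  i = 3 (α = 9): (9−1)(9−2)(9−6)(9−5) = 8·7·3·4 = 672 ≡ 1, so v_3 = 1^{−1} = 1 (mod 11).
  i = 4 (α = 6): (6−1)(6−2)(6−9)(6−5) = 5·4·(−3)·1 = −60 ≡ 6, so v_4 = 6^{−1} = 2 (mod 11).
  i = 5 (α = 5): (5−1)(5−2)(5−9)(5−6) = 4·3·(−4)·(−1) = 48 ≡ 4, so v_5 = 4^{−1} = 3 (mod 11).
  v = [2, 3, 1, 2, 3].
Step 2: syndromes of r = [0, 9, 3, 4, 8] (all sums mod 11).
  S_0 = Σ v_i r_i = 2·0 + 3·9 + 1·3 + 2·4 + 3·8 = 62 ≡ 7.
  S_1 = Σ v_i α_i r_i = 2·1·0 + 3·2·9 + 1·9·3 + 2·6·4 + 3·5·8 = 249 ≡ 7.
  α_i^2 mod 11 = [1, 4, 4, 3, 3].
  S_2 = Σ v_i α_i^2 r_i = 2·1·0 + 3·4·9 + 1·4·3 + 2·3·4 + 3·3·8 = 216 ≡ 7.
  S = (7, 7, 7) ≠ 0, so r is not a codeword (an error is present).
Step 3: locate the error. For a single error e at position i, S_ℓ = v_i·e·α_i^ℓ, so α_err = S_1/S_0.
  S_0^{−1} = 7^{−1} = 8 (mod 11), so α_err = 7·8 = 56 ≡ 1 = α_1. Error position i = 1.
  Consistency check: S_2/S_1 = 7·8 = 56 ≡ 1 = α_err ✓ (single-error assumption holds).
Step 4: error magnitude e = S_0/v_1 = S_0·∏_{j≠1}(α_1 − α_j) = 7·6 = 42 ≡ 9 (mod 11).
Step 5: correct position 1: c_1 = r_1 − e = 0 − 9 ≡ 2 (mod 11). Hence c = [2, 9, 3, 4, 8].
  Check: interpolating c through the α_i gives m(x) = 6 + 7·x (degree < 2) with m(α_i) = c_i for every i, so c is indeed a codeword.


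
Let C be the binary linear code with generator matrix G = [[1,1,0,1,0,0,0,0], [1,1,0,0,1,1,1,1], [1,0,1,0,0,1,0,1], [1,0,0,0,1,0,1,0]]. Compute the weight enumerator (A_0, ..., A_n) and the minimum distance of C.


Weight distribution: A_0 = 1, A_2 = 1, A_3 = 4, A_4 = 4, A_5 = 4, A_6 = 1, A_8 = 1. Minimum distance d = 2.

Enumerate all 2^4 = 16 messages m ∈ F_2^4.
For each, compute codeword c = mG in F_2^8, then tally its weight.
  m = 0000 → c = 00000000, weight = 0.
  m = 1000 → c = 11010000, weight = 3.
  m = 0100 → c = 11001111, weight = 6.
  m = 1100 → c = 00011111, weight = 5.
  m = 0010 → c = 10100101, weight = 4.
  m = 1010 → c = 01110101, weight = 5.
  m = 0110 → c = 01101010, weight = 4.
  m = 1110 → c = 10111010, weight = 5.
  m = 0001 → c = 10001010, weight = 3.
  m = 1001 → c = 01011010, weight = 4.
  m = 0101 → c = 01000101, weight = 3.
  m = 1101 → c = 10010101, weight = 4.
  m = 0011 → c = 00101111, weight = 5.
  m = 1011 → c = 11111111, weight = 8.
  m = 0111 → c = 11100000, weight = 3.
  m = 1111 → c = 00110000, weight = 2.
Tally weights:
  weight 0: 1 codewords.
  weight 2: 1 codewords.
  weight 3: 4 codewords.
  weight 4: 4 codewords.
  weight 5: 4 codewords.
  weight 6: 1 codewords.
  weight 8: 1 codewords.
Minimum distance d = smallest w > 0 with A_w > 0 = 2.
Sanity: Σ A_w = 16 = 2^4 = 16 ✓.


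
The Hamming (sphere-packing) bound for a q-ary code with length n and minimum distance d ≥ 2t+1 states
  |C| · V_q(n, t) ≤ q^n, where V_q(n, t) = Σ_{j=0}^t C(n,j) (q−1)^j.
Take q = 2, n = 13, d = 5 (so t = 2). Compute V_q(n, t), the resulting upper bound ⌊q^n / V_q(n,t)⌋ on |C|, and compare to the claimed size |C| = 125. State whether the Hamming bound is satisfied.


V_q(n, t) = 92, q^n = 8192, Hamming bound = 89, |C| = 125 > bound (violated).

Step 1: Compute V_q(n, t) = Σ_{j=0}^2 C(n, j) (q−1)^j.
  j = 0: C(13,0)·(1)^0 = 1·1 = 1.
  j = 1: C(13,1)·(1)^1 = 13·1 = 13.
  j = 2: C(13,2)·(1)^2 = 78·1 = 78.
  V_q(n, t) = 1 + 13 + 78 = 92.
Step 2: q^n = 2^13 = 8192.
Step 3: Hamming bound ⌊q^n / V_q(n,t)⌋ = ⌊8192/92⌋ = 89.
Step 4: Compare |C| = 125 to 89: violated.
The claimed |C| lies above the Hamming bound, so no 2-ary code of length 13 with d ≥ 5 can have 125 codewords.


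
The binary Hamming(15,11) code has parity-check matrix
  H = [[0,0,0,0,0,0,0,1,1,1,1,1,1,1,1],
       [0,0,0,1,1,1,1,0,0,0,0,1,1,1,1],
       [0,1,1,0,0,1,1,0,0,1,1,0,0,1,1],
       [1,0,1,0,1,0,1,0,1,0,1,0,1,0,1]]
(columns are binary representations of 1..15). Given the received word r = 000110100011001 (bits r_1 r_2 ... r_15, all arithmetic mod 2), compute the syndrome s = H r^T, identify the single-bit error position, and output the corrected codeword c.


s = (1, 1, 1, 0)^T, error position = 14, corrected codeword c = 000110100011011

Compute s = H r^T mod 2 one row at a time:
  s_1 = 0 + 0 + 0 + 1 + 1 + 0 + 0 + 1 = 3 ≡ 1 (mod 2).
  s_2 = 1 + 1 + 0 + 1 + 1 + 0 + 0 + 1 = 5 ≡ 1 (mod 2).
  s_3 = 0 + 0 + 0 + 1 + 0 + 1 + 0 + 1 = 3 ≡ 1 (mod 2).
  s_4 = 0 + 0 + 1 + 1 + 0 + 1 + 0 + 1 = 4 ≡ 0 (mod 2).
s = (1, 1, 1, 0)^T — this equals column 14 of H (binary 1110), so error is at position 14.
Correct: flip bit 14 of r = 000110100011001 to get c = 000110100011011.


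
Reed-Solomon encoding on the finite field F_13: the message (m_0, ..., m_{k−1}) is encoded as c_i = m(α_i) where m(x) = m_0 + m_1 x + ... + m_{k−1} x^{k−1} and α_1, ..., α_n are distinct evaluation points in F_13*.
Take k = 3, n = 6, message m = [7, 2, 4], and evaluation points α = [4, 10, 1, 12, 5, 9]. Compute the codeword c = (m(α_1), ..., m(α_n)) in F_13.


c = [1, 11, 0, 9, 0, 11]

Message polynomial: m(x) = 7 + 2·x + 4·x^2 (mod 13).
For each evaluation point α_i, compute m(α_i) mod 13:
  α_1 = 4: Horner steps 4 → 5 → 1, so m(4) = 1.
  α_2 = 10: Horner steps 4 → 3 → 11, so m(10) = 11.
  α_3 = 1: Horner steps 4 → 6 → 0, so m(1) = 0.
  α_4 = 12: Horner steps 4 → 11 → 9, so m(12) = 9.
  α_5 = 5: Horner steps 4 → 9 → 0, so m(5) = 0.
  α_6 = 9: Horner steps 4 → 12 → 11, so m(9) = 11.
Codeword c = [1, 11, 0, 9, 0, 11] ∈ F_13^6.


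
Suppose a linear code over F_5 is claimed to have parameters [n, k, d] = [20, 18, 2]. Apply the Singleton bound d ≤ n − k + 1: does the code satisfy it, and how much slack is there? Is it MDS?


Singleton RHS = n − k + 1 = 3, slack = 1, bound satisfied, not MDS.

Singleton bound: d ≤ n − k + 1.
Here n = 20, k = 18, so n − k + 1 = 3.
Given d = 2, check d ≤ 3: YES.
Slack = (n − k + 1) − d = 1.
The code is NOT MDS (slack = 1 > 0).
Description: the claimed parameters are [20, 18, 2]_5; such a code would be non-MDS.


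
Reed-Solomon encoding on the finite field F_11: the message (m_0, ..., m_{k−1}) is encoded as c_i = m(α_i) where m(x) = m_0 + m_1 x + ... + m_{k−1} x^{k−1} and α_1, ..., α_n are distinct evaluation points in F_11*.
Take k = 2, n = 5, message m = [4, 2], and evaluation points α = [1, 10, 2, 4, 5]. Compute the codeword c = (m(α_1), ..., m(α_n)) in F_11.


c = [6, 2, 8, 1, 3]

Message polynomial: m(x) = 4 + 2·x (mod 11).
For each evaluation point α_i, compute m(α_i) mod 11:
  α_1 = 1: Horner steps 2 → 6, so m(1) = 6.
  α_2 = 10: Horner steps 2 → 2, so m(10) = 2.
  α_3 = 2: Horner steps 2 → 8, so m(2) = 8.
  α_4 = 4: Horner steps 2 → 1, so m(4) = 1.
  α_5 = 5: Horner steps 2 → 3, so m(5) = 3.
Codeword c = [6, 2, 8, 1, 3] ∈ F_11^5.


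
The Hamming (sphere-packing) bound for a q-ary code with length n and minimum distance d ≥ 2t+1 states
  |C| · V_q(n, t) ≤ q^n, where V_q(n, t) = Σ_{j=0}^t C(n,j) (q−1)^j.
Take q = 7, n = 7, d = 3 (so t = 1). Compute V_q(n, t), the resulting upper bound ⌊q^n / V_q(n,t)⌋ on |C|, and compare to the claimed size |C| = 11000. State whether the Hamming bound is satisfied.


V_q(n, t) = 43, q^n = 823543, Hamming bound = 19152, |C| = 11000 ≤ bound (satisfied).

Step 1: Compute V_q(n, t) = Σ_{j=0}^1 C(n, j) (q−1)^j.
  j = 0: C(7,0)·(6)^0 = 1·1 = 1.
  j = 1: C(7,1)·(6)^1 = 7·6 = 42.
  V_q(n, t) = 1 + 42 = 43.
Step 2: q^n = 7^7 = 823543.
Step 3: Hamming bound ⌊q^n / V_q(n,t)⌋ = ⌊823543/43⌋ = 19152.
Step 4: Compare |C| = 11000 to 19152: satisfied.
The claimed |C| lies below the Hamming bound.


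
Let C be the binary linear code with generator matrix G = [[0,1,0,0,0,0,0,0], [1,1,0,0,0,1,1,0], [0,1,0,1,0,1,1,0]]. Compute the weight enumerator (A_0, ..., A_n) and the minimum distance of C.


Weight distribution: A_0 = 1, A_1 = 1, A_2 = 1, A_3 = 3, A_4 = 2. Minimum distance d = 1.

Enumerate all 2^3 = 8 messages m ∈ F_2^3.
For each, compute codeword c = mG in F_2^8, then tally its weight.
  m = 000 → c = 00000000, weight = 0.
  m = 100 → c = 01000000, weight = 1.
  m = 010 → c = 11000110, weight = 4.
  m = 110 → c = 10000110, weight = 3.
  m = 001 → c = 01010110, weight = 4.
  m = 101 → c = 00010110, weight = 3.
  m = 011 → c = 10010000, weight = 2.
  m = 111 → c = 11010000, weight = 3.
Tally weights:
  weight 0: 1 codewords.
  weight 1: 1 codewords.
  weight 2: 1 codewords.
  weight 3: 3 codewords.
  weight 4: 2 codewords.
Minimum distance d = smallest w > 0 with A_w > 0 = 1.
Sanity: Σ A_w = 8 = 2^3 = 8 ✓.


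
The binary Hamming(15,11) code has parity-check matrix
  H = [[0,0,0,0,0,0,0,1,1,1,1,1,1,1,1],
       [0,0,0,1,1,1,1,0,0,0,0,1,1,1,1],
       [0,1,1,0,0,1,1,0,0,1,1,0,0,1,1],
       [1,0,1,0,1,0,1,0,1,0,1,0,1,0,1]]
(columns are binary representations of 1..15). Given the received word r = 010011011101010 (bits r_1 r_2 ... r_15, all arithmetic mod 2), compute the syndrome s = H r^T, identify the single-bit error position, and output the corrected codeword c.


s = (1, 0, 0, 0)^T, error position = 8, corrected codeword c = 010011001101010

Compute s = H r^T mod 2 one row at a time:
  s_1 = 1 + 1 + 1 + 0 + 1 + 0 + 1 + 0 = 5 ≡ 1 (mod 2).
  s_2 = 0 + 1 + 1 + 0 + 1 + 0 + 1 + 0 = 4 ≡ 0 (mod 2).
  s_3 = 1 + 0 + 1 + 0 + 1 + 0 + 1 + 0 = 4 ≡ 0 (mod 2).
  s_4 = 0 + 0 + 1 + 0 + 1 + 0 + 0 + 0 = 2 ≡ 0 (mod 2).
s = (1, 0, 0, 0)^T — this equals column 8 of H (binary 1000), so error is at position 8.
Correct: flip bit 8 of r = 010011011101010 to get c = 010011001101010.


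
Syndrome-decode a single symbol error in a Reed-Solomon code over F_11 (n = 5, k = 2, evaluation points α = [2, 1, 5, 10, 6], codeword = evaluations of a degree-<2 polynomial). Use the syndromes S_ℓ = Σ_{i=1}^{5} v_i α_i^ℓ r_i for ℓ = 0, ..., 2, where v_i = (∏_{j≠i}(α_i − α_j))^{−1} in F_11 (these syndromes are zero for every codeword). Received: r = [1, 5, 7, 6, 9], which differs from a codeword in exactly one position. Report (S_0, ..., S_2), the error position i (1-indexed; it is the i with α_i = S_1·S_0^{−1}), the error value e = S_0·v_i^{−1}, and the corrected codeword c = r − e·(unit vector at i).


S = (7, 7, 7), error at position 2, error magnitude e = 6, c = [1, 10, 7, 6, 9].

Step 1: column multipliers v_i = (∏_{j≠i}(α_i − α_j))^{−1} mod 11.
  i = 1 (α = 2): (2−1)(2−5)(2−10)(2−6) = 1·(−3)·(−8)·(−4) = −96 ≡ 3, so v_1 = 3^{−1} = 4 (mod 11).
  i = 2 (α = 1): (1−2)(1−5)(1−10)(1−6) = (−1)·(−4)·(−9)·(−5) = 180 ≡ 4, so v_2 = 4^{−1} = 3 (mod 11).
  i = 3 (α = 5): (5−2)(5−1)(5−10)(5−6) = 3·4·(−5)·(−1) = 60 ≡ 5, so v_3 = 5^{−1} = 9 (mod 11).
  i = 4 (α = 10): (10−2)(10−1)(10−5)(10−6) = 8·9·5·4 = 1440 ≡ 10, so v_4 = 10^{−1} = 10 (mod 11).
  i = 5 (α = 6): (6−2)(6−1)(6−5)(6−10) = 4·5·1·(−4) = −80 ≡ 8, so v_5 = 8^{−1} = 7 (mod 11).
  v = [4, 3, 9, 10, 7].
Step 2: syndromes of r = [1, 5, 7, 6, 9] (all sums mod 11).
  S_0 = Σ v_i r_i = 4·1 + 3·5 + 9·7 + 10·6 + 7·9 = 205 ≡ 7.
  S_1 = Σ v_i α_i r_i = 4·2·1 + 3·1·5 + 9·5·7 + 10·10·6 + 7·6·9 = 1316 ≡ 7.
  α_i^2 mod 11 = [4, 1, 3, 1, 3].
  S_2 = Σ v_i α_i^2 r_i = 4·4·1 + 3·1·5 + 9·3·7 + 10·1·6 + 7·3·9 = 469 ≡ 7.
  S = (7, 7, 7) ≠ 0, so r is not a codeword (an error is present).
Step 3: locate the error. For a single error e at position i, S_ℓ = v_i·e·α_i^ℓ, so α_err = S_1/S_0.
  S_0^{−1} = 7^{−1} = 8 (mod 11), so α_err = 7·8 = 56 ≡ 1 = α_2. Error position i = 2.
  Consistency check: S_2/S_1 = 7·8 = 56 ≡ 1 = α_err ✓ (single-error assumption holds).
Step 4: error magnitude e = S_0/v_2 = S_0·∏_{j≠2}(α_2 − α_j) = 7·4 = 28 ≡ 6 (mod 11).
Step 5: correct position 2: c_2 = r_2 − e = 5 − 6 ≡ 10 (mod 11). Hence c = [1, 10, 7, 6, 9].
  Check: interpolating c through the α_i gives m(x) = 8 + 2·x (degree < 2) with m(α_i) = c_i for every i, so c is indeed a codeword.


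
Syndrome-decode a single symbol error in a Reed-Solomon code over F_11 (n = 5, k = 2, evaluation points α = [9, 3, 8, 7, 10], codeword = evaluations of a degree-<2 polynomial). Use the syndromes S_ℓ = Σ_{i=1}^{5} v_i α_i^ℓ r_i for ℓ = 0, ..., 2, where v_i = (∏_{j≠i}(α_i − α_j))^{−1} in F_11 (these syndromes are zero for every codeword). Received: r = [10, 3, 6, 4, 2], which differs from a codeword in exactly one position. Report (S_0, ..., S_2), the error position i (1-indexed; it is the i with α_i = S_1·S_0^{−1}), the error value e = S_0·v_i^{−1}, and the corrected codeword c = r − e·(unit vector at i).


S = (1, 8, 9), error at position 3, error magnitude e = 10, c = [10, 3, 7, 4, 2].

Step 1: column multipliers v_i = (∏_{j≠i}(α_i − α_j))^{−1} mod 11.
  i = 1 (α = 9): (9−3)(9−8)(9−7)(9−10) = 6·1·2·(−1) = −12 ≡ 10, so v_1 = 10^{−1} = 10 (mod 11).
  i = 2 (α = 3): (3−9)(3−8)(3−7)(3−10) = (−6)·(−5)·(−4)·(−7) = 840 ≡ 4, so v_2 = 4^{−1} = 3 (mod 11).
  i = 3 (α = 8): (8−9)(8−3)(8−7)(8−10) = (−1)·5·1·(−2) = 10 ≡ 10, so v_3 = 10^{−1} = 10 (mod 11).
  i = 4 (α = 7): (7−9)(7−3)(7−8)(7−10) = (−2)·4·(−1)·(−3) = −24 ≡ 9, so v_4 = 9^{−1} = 5 (mod 11).
  i = 5 (α = 10): (10−9)(10−3)(10−8)(10−7) = 1·7·2·3 = 42 ≡ 9, so v_5 = 9^{−1} = 5 (mod 11).
  v = [10, 3, 10, 5, 5].
Step 2: syndromes of r = [10, 3, 6, 4, 2] (all sums mod 11).
  S_0 = Σ v_i r_i = 10·10 + 3·3 + 10·6 + 5·4 + 5·2 = 199 ≡ 1.
  S_1 = Σ v_i α_i r_i = 10·9·10 + 3·3·3 + 10·8·6 + 5·7·4 + 5·10·2 = 1647 ≡ 8.
  α_i^2 mod 11 = [4, 9, 9, 5, 1].
  S_2 = Σ v_i α_i^2 r_i = 10·4·10 + 3·9·3 + 10·9·6 + 5·5·4 + 5·1·2 = 1131 ≡ 9.
  S = (1, 8, 9) ≠ 0, so r is not a codeword (an error is present).
Step 3: locate the error. For a single error e at position i, S_ℓ = v_i·e·α_i^ℓ, so α_err = S_1/S_0.
  S_0^{−1} = 1^{−1} = 1 (mod 11), so α_err = 8·1 = 8 ≡ 8 = α_3. Error position i = 3.
  Consistency check: S_2/S_1 = 9·7 = 63 ≡ 8 = α_err ✓ (single-error assumption holds).
Step 4: error magnitude e = S_0/v_3 = S_0·∏_{j≠3}(α_3 − α_j) = 1·10 = 10 ≡ 10 (mod 11).
Step 5: correct position 3: c_3 = r_3 − e = 6 − 10 ≡ 7 (mod 11). Hence c = [10, 3, 7, 4, 2].
  Check: interpolating c through the α_i gives m(x) = 5 + 3·x (degree < 2) with m(α_i) = c_i for every i, so c is indeed a codeword.


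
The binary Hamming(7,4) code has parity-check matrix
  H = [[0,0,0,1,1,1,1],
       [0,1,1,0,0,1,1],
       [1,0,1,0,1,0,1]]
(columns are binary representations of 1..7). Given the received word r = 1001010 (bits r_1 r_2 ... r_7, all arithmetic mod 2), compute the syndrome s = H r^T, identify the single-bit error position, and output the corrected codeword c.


s = (0, 1, 1)^T, error position = 3, corrected codeword c = 1011010

Compute s = H r^T mod 2 one row at a time:
  s_1 = 1 + 0 + 1 + 0 = 2 ≡ 0 (mod 2).
  s_2 = 0 + 0 + 1 + 0 = 1 ≡ 1 (mod 2).
  s_3 = 1 + 0 + 0 + 0 = 1 ≡ 1 (mod 2).
s = (0, 1, 1)^T — this equals column 3 of H (binary 011), so error is at position 3.
Correct: flip bit 3 of r = 1001010 to get c = 1011010.


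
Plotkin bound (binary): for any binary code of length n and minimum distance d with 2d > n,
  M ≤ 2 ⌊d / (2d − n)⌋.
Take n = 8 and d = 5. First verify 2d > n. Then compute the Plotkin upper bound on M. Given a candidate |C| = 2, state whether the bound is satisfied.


Plotkin bound M ≤ 4; given |C| = 2 ≤ bound (satisfied).

Check applicability: 2d = 10, n = 8.
2d − n = 2 > 0, so Plotkin applies.
Compute d/(2d−n) = 5/2 ≈ 2.5000.
⌊d/(2d−n)⌋ = 2.
Plotkin bound: M ≤ 2·2 = 4.
Given |C| = 2, check: satisfied.
This |C| is below the Plotkin bound.


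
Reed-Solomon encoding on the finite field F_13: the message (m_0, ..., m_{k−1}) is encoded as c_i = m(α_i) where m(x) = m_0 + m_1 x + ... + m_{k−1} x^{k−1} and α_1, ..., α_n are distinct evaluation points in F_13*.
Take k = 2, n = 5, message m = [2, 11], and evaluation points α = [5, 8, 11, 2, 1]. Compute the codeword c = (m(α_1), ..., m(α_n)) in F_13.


c = [5, 12, 6, 11, 0]

Message polynomial: m(x) = 2 + 11·x (mod 13).
For each evaluation point α_i, compute m(α_i) mod 13:
  α_1 = 5: Horner steps 11 → 5, so m(5) = 5.
  α_2 = 8: Horner steps 11 → 12, so m(8) = 12.
  α_3 = 11: Horner steps 11 → 6, so m(11) = 6.
  α_4 = 2: Horner steps 11 → 11, so m(2) = 11.
  α_5 = 1: Horner steps 11 → 0, so m(1) = 0.
Codeword c = [5, 12, 6, 11, 0] ∈ F_13^5.


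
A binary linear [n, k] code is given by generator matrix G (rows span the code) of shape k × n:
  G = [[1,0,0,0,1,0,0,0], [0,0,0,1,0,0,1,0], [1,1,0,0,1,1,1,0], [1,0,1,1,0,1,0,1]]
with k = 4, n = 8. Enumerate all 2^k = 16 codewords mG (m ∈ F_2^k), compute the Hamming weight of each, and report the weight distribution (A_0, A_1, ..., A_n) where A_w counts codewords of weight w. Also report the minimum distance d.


Weight distribution: A_0 = 1, A_2 = 2, A_3 = 2, A_4 = 3, A_5 = 6, A_6 = 2. Minimum distance d = 2.

Enumerate all 2^4 = 16 messages m ∈ F_2^4.
For each, compute codeword c = mG in F_2^8, then tally its weight.
  m = 0000 → c = 00000000, weight = 0.
  m = 1000 → c = 10001000, weight = 2.
  m = 0100 → c = 00010010, weight = 2.
  m = 1100 → c = 10011010, weight = 4.
  m = 0010 → c = 11001110, weight = 5.
  m = 1010 → c = 01000110, weight = 3.
  m = 0110 → c = 11011100, weight = 5.
  m = 1110 → c = 01010100, weight = 3.
  m = 0001 → c = 10110101, weight = 5.
  m = 1001 → c = 00111101, weight = 5.
  m = 0101 → c = 10100111, weight = 5.
  m = 1101 → c = 00101111, weight = 5.
  m = 0011 → c = 01111011, weight = 6.
  m = 1011 → c = 11110011, weight = 6.
  m = 0111 → c = 01101001, weight = 4.
  m = 1111 → c = 11100001, weight = 4.
Tally weights:
  weight 0: 1 codewords.
  weight 2: 2 codewords.
  weight 3: 2 codewords.
  weight 4: 3 codewords.
  weight 5: 6 codewords.
  weight 6: 2 codewords.
Minimum distance d = smallest w > 0 with A_w > 0 = 2.
Sanity: Σ A_w = 16 = 2^4 = 16 ✓.


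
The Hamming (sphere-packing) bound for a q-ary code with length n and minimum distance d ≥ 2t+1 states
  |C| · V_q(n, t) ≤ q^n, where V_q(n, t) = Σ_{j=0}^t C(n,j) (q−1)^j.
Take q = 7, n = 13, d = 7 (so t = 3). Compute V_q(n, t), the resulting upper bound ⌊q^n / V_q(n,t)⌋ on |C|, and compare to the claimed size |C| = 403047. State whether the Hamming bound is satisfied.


V_q(n, t) = 64663, q^n = 96889010407, Hamming bound = 1498368, |C| = 403047 ≤ bound (satisfied).

Step 1: Compute V_q(n, t) = Σ_{j=0}^3 C(n, j) (q−1)^j.
  j = 0: C(13,0)·(6)^0 = 1·1 = 1.
  j = 1: C(13,1)·(6)^1 = 13·6 = 78.
  j = 2: C(13,2)·(6)^2 = 78·36 = 2808.
  j = 3: C(13,3)·(6)^3 = 286·216 = 61776.
  V_q(n, t) = 1 + 78 + 2808 + 61776 = 64663.
Step 2: q^n = 7^13 = 96889010407.
Step 3: Hamming bound ⌊q^n / V_q(n,t)⌋ = ⌊96889010407/64663⌋ = 1498368.
Step 4: Compare |C| = 403047 to 1498368: satisfied.
The claimed |C| lies below the Hamming bound.


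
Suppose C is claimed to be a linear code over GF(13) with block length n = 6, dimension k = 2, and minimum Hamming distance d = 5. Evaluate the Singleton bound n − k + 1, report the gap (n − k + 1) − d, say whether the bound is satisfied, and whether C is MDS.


Singleton RHS = n − k + 1 = 5, slack = 0, bound satisfied, MDS.

Singleton bound: d ≤ n − k + 1.
Here n = 6, k = 2, so n − k + 1 = 5.
Given d = 5, check d ≤ 5: YES.
Slack = (n − k + 1) − d = 0.
The code is MDS (slack = 0).
Description: the claimed parameters are [6, 2, 5]_13; such a code would be MDS (meets Singleton bound).


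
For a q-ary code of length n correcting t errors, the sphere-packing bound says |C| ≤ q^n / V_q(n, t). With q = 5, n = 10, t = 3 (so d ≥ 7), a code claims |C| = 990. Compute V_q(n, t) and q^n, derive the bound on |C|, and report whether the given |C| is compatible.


V_q(n, t) = 8441, q^n = 9765625, Hamming bound = 1156, |C| = 990 ≤ bound (satisfied).

Step 1: Compute V_q(n, t) = Σ_{j=0}^3 C(n, j) (q−1)^j.
  j = 0: C(10,0)·(4)^0 = 1·1 = 1.
  j = 1: C(10,1)·(4)^1 = 10·4 = 40.
  j = 2: C(10,2)·(4)^2 = 45·16 = 720.
  j = 3: C(10,3)·(4)^3 = 120·64 = 7680.
  V_q(n, t) = 1 + 40 + 720 + 7680 = 8441.
Step 2: q^n = 5^10 = 9765625.
Step 3: Hamming bound ⌊q^n / V_q(n,t)⌋ = ⌊9765625/8441⌋ = 1156.
Step 4: Compare |C| = 990 to 1156: satisfied.
The claimed |C| lies below the Hamming bound.


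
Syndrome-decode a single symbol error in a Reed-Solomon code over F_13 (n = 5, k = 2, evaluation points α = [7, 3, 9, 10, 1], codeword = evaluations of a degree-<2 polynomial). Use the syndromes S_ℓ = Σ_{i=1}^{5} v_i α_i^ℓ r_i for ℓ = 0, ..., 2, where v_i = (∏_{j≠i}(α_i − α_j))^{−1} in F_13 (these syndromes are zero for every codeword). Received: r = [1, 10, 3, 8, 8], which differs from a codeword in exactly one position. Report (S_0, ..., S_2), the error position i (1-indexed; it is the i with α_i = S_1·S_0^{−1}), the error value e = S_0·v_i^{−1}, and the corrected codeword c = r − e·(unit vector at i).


S = (8, 2, 7), error at position 4, error magnitude e = 4, c = [1, 10, 3, 4, 8].

Step 1: column multipliers v_i = (∏_{j≠i}(α_i − α_j))^{−1} mod 13.
  i = 1 (α = 7): (7−3)(7−9)(7−10)(7−1) = 4·(−2)·(−3)·6 = 144 ≡ 1, so v_1 = 1^{−1} = 1 (mod 13).
  i = 2 (α = 3): (3−7)(3−9)(3−10)(3−1) = (−4)·(−6)·(−7)·2 = −336 ≡ 2, so v_2 = 2^{−1} = 7 (mod 13).
  i = 3 (α = 9): (9−7)(9−3)(9−10)(9−1) = 2·6·(−1)·8 = −96 ≡ 8, so v_3 = 8^{−1} = 5 (mod 13).
  i = 4 (α = 10): (10−7)(10−3)(10−9)(10−1) = 3·7·1·9 = 189 ≡ 7, so v_4 = 7^{−1} = 2 (mod 13).
  i = 5 (α = 1): (1−7)(1−3)(1−9)(1−10) = (−6)·(−2)·(−8)·(−9) = 864 ≡ 6, so v_5 = 6^{−1} = 11 (mod 13).
  v = [1, 7, 5, 2, 11].
Step 2: syndromes of r = [1, 10, 3, 8, 8] (all sums mod 13).
  S_0 = Σ v_i r_i = 1·1 + 7·10 + 5·3 + 2·8 + 11·8 = 190 ≡ 8.
  S_1 = Σ v_i α_i r_i = 1·7·1 + 7·3·10 + 5·9·3 + 2·10·8 + 11·1·8 = 600 ≡ 2.
  α_i^2 mod 13 = [10, 9, 3, 9, 1].
  S_2 = Σ v_i α_i^2 r_i = 1·10·1 + 7·9·10 + 5·3·3 + 2·9·8 + 11·1·8 = 917 ≡ 7.
  S = (8, 2, 7) ≠ 0, so r is not a codeword (an error is present).
Step 3: locate the error. For a single error e at position i, S_ℓ = v_i·e·α_i^ℓ, so α_err = S_1/S_0.
  S_0^{−1} = 8^{−1} = 5 (mod 13), so α_err = 2·5 = 10 ≡ 10 = α_4. Error position i = 4.
  Consistency check: S_2/S_1 = 7·7 = 49 ≡ 10 = α_err ✓ (single-error assumption holds).
Step 4: error magnitude e = S_0/v_4 = S_0·∏_{j≠4}(α_4 − α_j) = 8·7 = 56 ≡ 4 (mod 13).
Step 5: correct position 4: c_4 = r_4 − e = 8 − 4 ≡ 4 (mod 13). Hence c = [1, 10, 3, 4, 8].
  Check: interpolating c through the α_i gives m(x) = 7 + 1·x (degree < 2) with m(α_i) = c_i for every i, so c is indeed a codeword.


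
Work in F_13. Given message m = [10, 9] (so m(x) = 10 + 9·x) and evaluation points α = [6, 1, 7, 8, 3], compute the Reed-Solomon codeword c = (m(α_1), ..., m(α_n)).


c = [12, 6, 8, 4, 11]

Message polynomial: m(x) = 10 + 9·x (mod 13).
For each evaluation point α_i, compute m(α_i) mod 13:
  α_1 = 6: Horner steps 9 → 12, so m(6) = 12.
  α_2 = 1: Horner steps 9 → 6, so m(1) = 6.
  α_3 = 7: Horner steps 9 → 8, so m(7) = 8.
  α_4 = 8: Horner steps 9 → 4, so m(8) = 4.
  α_5 = 3: Horner steps 9 → 11, so m(3) = 11.
Codeword c = [12, 6, 8, 4, 11] ∈ F_13^5.


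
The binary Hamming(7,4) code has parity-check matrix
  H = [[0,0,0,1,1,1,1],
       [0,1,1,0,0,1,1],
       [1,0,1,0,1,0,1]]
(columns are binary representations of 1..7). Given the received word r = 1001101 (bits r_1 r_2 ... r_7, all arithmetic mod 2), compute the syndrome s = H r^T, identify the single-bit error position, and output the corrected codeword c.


s = (1, 1, 1)^T, error position = 7, corrected codeword c = 1001100

Compute s = H r^T mod 2 one row at a time:
  s_1 = 1 + 1 + 0 + 1 = 3 ≡ 1 (mod 2).
  s_2 = 0 + 0 + 0 + 1 = 1 ≡ 1 (mod 2).
  s_3 = 1 + 0 + 1 + 1 = 3 ≡ 1 (mod 2).
s = (1, 1, 1)^T — this equals column 7 of H (binary 111), so error is at position 7.
Correct: flip bit 7 of r = 1001101 to get c = 1001100.


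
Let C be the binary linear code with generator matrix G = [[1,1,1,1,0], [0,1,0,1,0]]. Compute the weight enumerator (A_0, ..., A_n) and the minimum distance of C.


Weight distribution: A_0 = 1, A_2 = 2, A_4 = 1. Minimum distance d = 2.

Enumerate all 2^2 = 4 messages m ∈ F_2^2.
For each, compute codeword c = mG in F_2^5, then tally its weight.
  m = 00 → c = 00000, weight = 0.
  m = 10 → c = 11110, weight = 4.
  m = 01 → c = 01010, weight = 2.
  m = 11 → c = 10100, weight = 2.
Tally weights:
  weight 0: 1 codewords.
  weight 2: 2 codewords.
  weight 4: 1 codewords.
Minimum distance d = smallest w > 0 with A_w > 0 = 2.
Sanity: Σ A_w = 4 = 2^2 = 4 ✓.


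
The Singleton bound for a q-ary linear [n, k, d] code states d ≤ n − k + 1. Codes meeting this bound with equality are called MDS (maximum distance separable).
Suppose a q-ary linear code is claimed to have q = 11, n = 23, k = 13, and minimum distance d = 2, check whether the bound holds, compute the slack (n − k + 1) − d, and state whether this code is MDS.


Singleton RHS = n − k + 1 = 11, slack = 9, bound satisfied, not MDS.

Singleton bound: d ≤ n − k + 1.
Here n = 23, k = 13, so n − k + 1 = 11.
Given d = 2, check d ≤ 11: YES.
Slack = (n − k + 1) − d = 9.
The code is NOT MDS (slack = 9 > 0).
Description: the claimed parameters are [23, 13, 2]_11; such a code would be non-MDS.


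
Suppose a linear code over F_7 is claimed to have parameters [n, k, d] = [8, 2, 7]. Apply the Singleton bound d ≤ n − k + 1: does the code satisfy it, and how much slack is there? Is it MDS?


Singleton RHS = n − k + 1 = 7, slack = 0, bound satisfied, MDS.

Singleton bound: d ≤ n − k + 1.
Here n = 8, k = 2, so n − k + 1 = 7.
Given d = 7, check d ≤ 7: YES.
Slack = (n − k + 1) − d = 0.
The code is MDS (slack = 0).
Description: the claimed parameters are [8, 2, 7]_7; such a code would be MDS (meets Singleton bound).


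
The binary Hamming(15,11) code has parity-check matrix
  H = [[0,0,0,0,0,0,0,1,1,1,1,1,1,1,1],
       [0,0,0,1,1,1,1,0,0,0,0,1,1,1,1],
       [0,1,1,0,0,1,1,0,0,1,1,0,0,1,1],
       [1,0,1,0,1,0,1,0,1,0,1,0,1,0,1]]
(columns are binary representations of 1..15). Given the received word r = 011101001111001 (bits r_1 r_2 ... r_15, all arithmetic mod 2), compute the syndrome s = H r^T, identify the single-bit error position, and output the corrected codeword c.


s = (1, 0, 0, 0)^T, error position = 8, corrected codeword c = 011101011111001

Compute s = H r^T mod 2 one row at a time:
  s_1 = 0 + 1 + 1 + 1 + 1 + 0 + 0 + 1 = 5 ≡ 1 (mod 2).
  s_2 = 1 + 0 + 1 + 0 + 1 + 0 + 0 + 1 = 4 ≡ 0 (mod 2).
  s_3 = 1 + 1 + 1 + 0 + 1 + 1 + 0 + 1 = 6 ≡ 0 (mod 2).
  s_4 = 0 + 1 + 0 + 0 + 1 + 1 + 0 + 1 = 4 ≡ 0 (mod 2).
s = (1, 0, 0, 0)^T — this equals column 8 of H (binary 1000), so error is at position 8.
Correct: flip bit 8 of r = 011101001111001 to get c = 011101011111001.


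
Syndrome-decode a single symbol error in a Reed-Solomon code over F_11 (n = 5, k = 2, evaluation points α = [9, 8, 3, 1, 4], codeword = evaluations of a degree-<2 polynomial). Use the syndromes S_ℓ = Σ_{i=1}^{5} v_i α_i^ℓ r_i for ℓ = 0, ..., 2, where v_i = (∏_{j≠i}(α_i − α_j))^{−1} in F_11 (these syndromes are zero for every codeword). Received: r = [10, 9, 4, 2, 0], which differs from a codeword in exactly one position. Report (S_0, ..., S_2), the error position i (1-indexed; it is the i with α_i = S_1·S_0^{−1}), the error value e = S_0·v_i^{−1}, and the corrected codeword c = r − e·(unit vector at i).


S = (10, 7, 6), error at position 5, error magnitude e = 6, c = [10, 9, 4, 2, 5].

Step 1: column multipliers v_i = (∏_{j≠i}(α_i − α_j))^{−1} mod 11.
  i = 1 (α = 9): (9−8)(9−3)(9−1)(9−4) = 1·6·8·5 = 240 ≡ 9, so v_1 = 9^{−1} = 5 (mod 11).
  i = 2 (α = 8): (8−9)(8−3)(8−1)(8−4) = (−1)·5·7·4 = −140 ≡ 3, so v_2 = 3^{−1} = 4 (mod 11).
  i = 3 (α = 3): (3−9)(3−8)(3−1)(3−4) = (−6)·(−5)·2·(−1) = −60 ≡ 6, so v_3 = 6^{−1} = 2 (mod 11).
  i = 4 (α = 1): (1−9)(1−8)(1−3)(1−4) = (−8)·(−7)·(−2)·(−3) = 336 ≡ 6, so v_4 = 6^{−1} = 2 (mod 11).
  i = 5 (α = 4): (4−9)(4−8)(4−3)(4−1) = (−5)·(−4)·1·3 = 60 ≡ 5, so v_5 = 5^{−1} = 9 (mod 11).
  v = [5, 4, 2, 2, 9].
Step 2: syndromes of r = [10, 9, 4, 2, 0] (all sums mod 11).
  S_0 = Σ v_i r_i = 5·10 + 4·9 + 2·4 + 2·2 + 9·0 = 98 ≡ 10.
  S_1 = Σ v_i α_i r_i = 5·9·10 + 4·8·9 + 2·3·4 + 2·1·2 + 9·4·0 = 766 ≡ 7.
  α_i^2 mod 11 = [4, 9, 9, 1, 5].
  S_2 = Σ v_i α_i^2 r_i = 5·4·10 + 4·9·9 + 2·9·4 + 2·1·2 + 9·5·0 = 600 ≡ 6.
  S = (10, 7, 6) ≠ 0, so r is not a codeword (an error is present).
Step 3: locate the error. For a single error e at position i, S_ℓ = v_i·e·α_i^ℓ, so α_err = S_1/S_0.
  S_0^{−1} = 10^{−1} = 10 (mod 11), so α_err = 7·10 = 70 ≡ 4 = α_5. Error position i = 5.
  Consistency check: S_2/S_1 = 6·8 = 48 ≡ 4 = α_err ✓ (single-error assumption holds).
Step 4: error magnitude e = S_0/v_5 = S_0·∏_{j≠5}(α_5 − α_j) = 10·5 = 50 ≡ 6 (mod 11).
Step 5: correct position 5: c_5 = r_5 − e = 0 − 6 ≡ 5 (mod 11). Hence c = [10, 9, 4, 2, 5].
  Check: interpolating c through the α_i gives m(x) = 1 + 1·x (degree < 2) with m(α_i) = c_i for every i, so c is indeed a codeword.


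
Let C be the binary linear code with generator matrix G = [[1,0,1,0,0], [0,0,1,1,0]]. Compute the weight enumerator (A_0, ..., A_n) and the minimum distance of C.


Weight distribution: A_0 = 1, A_2 = 3. Minimum distance d = 2.

Enumerate all 2^2 = 4 messages m ∈ F_2^2.
For each, compute codeword c = mG in F_2^5, then tally its weight.
  m = 00 → c = 00000, weight = 0.
  m = 10 → c = 10100, weight = 2.
  m = 01 → c = 00110, weight = 2.
  m = 11 → c = 10010, weight = 2.
Tally weights:
  weight 0: 1 codewords.
  weight 2: 3 codewords.
Minimum distance d = smallest w > 0 with A_w > 0 = 2.
Sanity: Σ A_w = 4 = 2^2 = 4 ✓.


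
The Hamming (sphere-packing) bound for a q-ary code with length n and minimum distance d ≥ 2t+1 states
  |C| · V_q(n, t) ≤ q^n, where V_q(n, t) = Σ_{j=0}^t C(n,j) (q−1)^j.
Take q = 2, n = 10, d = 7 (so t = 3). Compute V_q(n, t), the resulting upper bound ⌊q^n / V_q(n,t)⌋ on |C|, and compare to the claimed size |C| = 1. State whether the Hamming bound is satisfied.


V_q(n, t) = 176, q^n = 1024, Hamming bound = 5, |C| = 1 ≤ bound (satisfied).

Step 1: Compute V_q(n, t) = Σ_{j=0}^3 C(n, j) (q−1)^j.
  j = 0: C(10,0)·(1)^0 = 1·1 = 1.
  j = 1: C(10,1)·(1)^1 = 10·1 = 10.
  j = 2: C(10,2)·(1)^2 = 45·1 = 45.
  j = 3: C(10,3)·(1)^3 = 120·1 = 120.
  V_q(n, t) = 1 + 10 + 45 + 120 = 176.
Step 2: q^n = 2^10 = 1024.
Step 3: Hamming bound ⌊q^n / V_q(n,t)⌋ = ⌊1024/176⌋ = 5.
Step 4: Compare |C| = 1 to 5: satisfied.
The claimed |C| lies below the Hamming bound.


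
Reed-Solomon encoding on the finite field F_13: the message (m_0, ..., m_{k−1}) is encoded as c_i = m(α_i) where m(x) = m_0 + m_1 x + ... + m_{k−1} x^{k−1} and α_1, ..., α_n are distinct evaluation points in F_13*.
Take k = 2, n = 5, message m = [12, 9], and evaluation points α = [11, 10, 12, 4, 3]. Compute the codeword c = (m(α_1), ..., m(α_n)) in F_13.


c = [7, 11, 3, 9, 0]

Message polynomial: m(x) = 12 + 9·x (mod 13).
For each evaluation point α_i, compute m(α_i) mod 13:
  α_1 = 11: Horner steps 9 → 7, so m(11) = 7.
  α_2 = 10: Horner steps 9 → 11, so m(10) = 11.
  α_3 = 12: Horner steps 9 → 3, so m(12) = 3.
  α_4 = 4: Horner steps 9 → 9, so m(4) = 9.
  α_5 = 3: Horner steps 9 → 0, so m(3) = 0.
Codeword c = [7, 11, 3, 9, 0] ∈ F_13^5.


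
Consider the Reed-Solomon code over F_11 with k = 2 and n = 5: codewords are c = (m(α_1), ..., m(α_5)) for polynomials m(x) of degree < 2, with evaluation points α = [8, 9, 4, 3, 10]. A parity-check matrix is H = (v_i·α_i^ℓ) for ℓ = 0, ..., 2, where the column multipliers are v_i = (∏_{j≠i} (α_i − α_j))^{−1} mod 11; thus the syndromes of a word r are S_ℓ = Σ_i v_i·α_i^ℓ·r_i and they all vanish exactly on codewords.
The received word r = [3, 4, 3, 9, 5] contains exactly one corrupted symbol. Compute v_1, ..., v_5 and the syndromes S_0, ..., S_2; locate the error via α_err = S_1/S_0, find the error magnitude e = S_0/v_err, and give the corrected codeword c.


S = (4, 5, 9), error at position 3, error magnitude e = 4, c = [3, 4, 10, 9, 5].

Step 1: column multipliers v_i = (∏_{j≠i}(α_i − α_j))^{−1} mod 11.
  i = 1 (α = 8): (8−9)(8−4)(8−3)(8−10) = (−1)·4·5·(−2) = 40 ≡ 7, so v_1 = 7^{−1} = 8 (mod 11).
  i = 2 (α = 9): (9−8)(9−4)(9−3)(9−10) = 1·5·6·(−1) = −30 ≡ 3, so v_2 = 3^{−1} = 4 (mod 11).
  i = 3 (α = 4): (4−8)(4−9)(4−3)(4−10) = (−4)·(−5)·1·(−6) = −120 ≡ 1, so v_3 = 1^{−1} = 1 (mod 11).
  i = 4 (α = 3): (3−8)(3−9)(3−4)(3−10) = (−5)·(−6)·(−1)·(−7) = 210 ≡ 1, so v_4 = 1^{−1} = 1 (mod 11).
  i = 5 (α = 10): (10−8)(10−9)(10−4)(10−3) = 2·1·6·7 = 84 ≡ 7, so v_5 = 7^{−1} = 8 (mod 11).
  v = [8, 4, 1, 1, 8].
Step 2: syndromes of r = [3, 4, 3, 9, 5] (all sums mod 11).
  S_0 = Σ v_i r_i = 8·3 + 4·4 + 1·3 + 1·9 + 8·5 = 92 ≡ 4.
  S_1 = Σ v_i α_i r_i = 8·8·3 + 4·9·4 + 1·4·3 + 1·3·9 + 8·10·5 = 775 ≡ 5.
  α_i^2 mod 11 = [9, 4, 5, 9, 1].
  S_2 = Σ v_i α_i^2 r_i = 8·9·3 + 4·4·4 + 1·5·3 + 1·9·9 + 8·1·5 = 416 ≡ 9.
  S = (4, 5, 9) ≠ 0, so r is not a codeword (an error is present).
Step 3: locate the error. For a single error e at position i, S_ℓ = v_i·e·α_i^ℓ, so α_err = S_1/S_0.
  S_0^{−1} = 4^{−1} = 3 (mod 11), so α_err = 5·3 = 15 ≡ 4 = α_3. Error position i = 3.
  Consistency check: S_2/S_1 = 9·9 = 81 ≡ 4 = α_err ✓ (single-error assumption holds).
Step 4: error magnitude e = S_0/v_3 = S_0·∏_{j≠3}(α_3 − α_j) = 4·1 = 4 ≡ 4 (mod 11).
Step 5: correct position 3: c_3 = r_3 − e = 3 − 4 ≡ 10 (mod 11). Hence c = [3, 4, 10, 9, 5].
  Check: interpolating c through the α_i gives m(x) = 6 + 1·x (degree < 2) with m(α_i) = c_i for every i, so c is indeed a codeword.


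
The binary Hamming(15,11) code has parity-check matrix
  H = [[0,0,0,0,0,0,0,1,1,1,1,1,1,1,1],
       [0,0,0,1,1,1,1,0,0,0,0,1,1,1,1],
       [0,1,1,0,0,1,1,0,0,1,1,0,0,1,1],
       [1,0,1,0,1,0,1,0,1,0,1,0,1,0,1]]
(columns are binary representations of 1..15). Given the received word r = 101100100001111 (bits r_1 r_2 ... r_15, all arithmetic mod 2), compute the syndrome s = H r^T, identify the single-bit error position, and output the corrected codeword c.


s = (0, 0, 0, 1)^T, error position = 1, corrected codeword c = 001100100001111

Compute s = H r^T mod 2 one row at a time:
  s_1 = 0 + 0 + 0 + 0 + 1 + 1 + 1 + 1 = 4 ≡ 0 (mod 2).
  s_2 = 1 + 0 + 0 + 1 + 1 + 1 + 1 + 1 = 6 ≡ 0 (mod 2).
  s_3 = 0 + 1 + 0 + 1 + 0 + 0 + 1 + 1 = 4 ≡ 0 (mod 2).
  s_4 = 1 + 1 + 0 + 1 + 0 + 0 + 1 + 1 = 5 ≡ 1 (mod 2).
s = (0, 0, 0, 1)^T — this equals column 1 of H (binary 0001), so error is at position 1.
Correct: flip bit 1 of r = 101100100001111 to get c = 001100100001111.


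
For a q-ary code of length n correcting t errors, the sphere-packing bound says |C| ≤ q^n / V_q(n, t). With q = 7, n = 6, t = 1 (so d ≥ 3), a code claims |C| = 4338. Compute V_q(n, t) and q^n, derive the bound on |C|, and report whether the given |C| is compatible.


V_q(n, t) = 37, q^n = 117649, Hamming bound = 3179, |C| = 4338 > bound (violated).

Step 1: Compute V_q(n, t) = Σ_{j=0}^1 C(n, j) (q−1)^j.
  j = 0: C(6,0)·(6)^0 = 1·1 = 1.
  j = 1: C(6,1)·(6)^1 = 6·6 = 36.
  V_q(n, t) = 1 + 36 = 37.
Step 2: q^n = 7^6 = 117649.
Step 3: Hamming bound ⌊q^n / V_q(n,t)⌋ = ⌊117649/37⌋ = 3179.
Step 4: Compare |C| = 4338 to 3179: violated.
The claimed |C| lies above the Hamming bound, so no 7-ary code of length 6 with d ≥ 3 can have 4338 codewords.
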